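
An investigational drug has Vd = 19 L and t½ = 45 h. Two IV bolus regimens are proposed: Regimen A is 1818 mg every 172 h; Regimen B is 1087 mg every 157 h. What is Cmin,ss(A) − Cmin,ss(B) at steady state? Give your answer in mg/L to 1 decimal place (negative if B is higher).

1.7 mg/L

Regimen A: f = (1/2)^(172/45) ≈ 0.0707; Cmin,ss = (1818/19)·f/(1−f) ≈ 7.280 mg/L.
Regimen B: f = (1/2)^(157/45) ≈ 0.0891; Cmin,ss = (1087/19)·f/(1−f) ≈ 5.596 mg/L.
Difference ≈ 7.280 − 5.596 ≈ 1.684 mg/L.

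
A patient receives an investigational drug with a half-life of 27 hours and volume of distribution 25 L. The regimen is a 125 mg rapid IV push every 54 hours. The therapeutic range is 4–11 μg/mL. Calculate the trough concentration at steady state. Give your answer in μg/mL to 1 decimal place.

1.7 μg/mL

τ = 54 h = 2 half-lives, so f = (1/2)^2 = 0.25.
At steady state, R = 1/(1 − 0.25) = 4/3.
Single-dose peak C₀ = D/Vd = 125/25 = 5 μg/mL.
Steady-state peak Cmax,ss = C₀·R = 5 × 4/3 ≈ 6.667 μg/mL.
Steady-state trough Cmin,ss = Cmax,ss·f ≈ 6.667 × 0.25 ≈ 1.667 μg/mL.
Trough 1.7 μg/mL vs MEC 4 μg/mL: subtherapeutic.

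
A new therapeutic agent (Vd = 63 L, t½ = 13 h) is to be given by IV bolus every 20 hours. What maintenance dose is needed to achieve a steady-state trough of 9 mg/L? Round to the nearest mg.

τ/t½ = 20/13 ≈ 1.5385, so f = (1/2)^(20/13) ≈ 0.344252.
Cmin,ss = (D/Vd)·f/(1−f), so D = Cmin,ss·Vd·(1−f)/f.
D = 9 × 63 × (1−f)/f ≈ 9 × 63 × 1.90485 ≈ 1080.05 mg.

1080 mg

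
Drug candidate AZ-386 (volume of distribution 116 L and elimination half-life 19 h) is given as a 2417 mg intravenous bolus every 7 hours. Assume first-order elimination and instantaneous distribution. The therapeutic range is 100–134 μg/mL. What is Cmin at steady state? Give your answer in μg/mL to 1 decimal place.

Over one 7-h interval, 7/19 ≈ 0.36842 half-lives elapse, leaving f ≈ 0.7746 of each dose.
Single-dose peak C₀ = D/Vd = 2417/116 ≈ 20.836 μg/mL.
Steady-state trough Cmin,ss = C₀·f/(1−f) ≈ 20.836 × 0.7746/0.2254 ≈ 71.604 μg/mL.
Trough 71.6 μg/mL vs MEC 100 μg/mL: subtherapeutic.

71.6 μg/mL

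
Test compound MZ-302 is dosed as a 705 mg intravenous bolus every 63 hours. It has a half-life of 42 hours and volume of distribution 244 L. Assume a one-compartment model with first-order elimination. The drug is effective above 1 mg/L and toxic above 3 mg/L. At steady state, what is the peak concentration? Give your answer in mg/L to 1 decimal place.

4.5 mg/L

Over one 63-h interval, 63/42 ≈ 1.5 half-lives elapse, leaving f ≈ 0.3536 of each dose.
At steady state, accumulation factor R = 1/(1 − e^(−kτ)) ≈ 1.5470.
Each bolus raises the concentration by D/Vd = 705/244 ≈ 2.889 mg/L.
Steady-state peak Cmax,ss = C₀·R ≈ 2.889 × 1.5470 ≈ 4.469 mg/L.
Peak 4.5 mg/L vs MTC 3 mg/L: exceeds toxic threshold.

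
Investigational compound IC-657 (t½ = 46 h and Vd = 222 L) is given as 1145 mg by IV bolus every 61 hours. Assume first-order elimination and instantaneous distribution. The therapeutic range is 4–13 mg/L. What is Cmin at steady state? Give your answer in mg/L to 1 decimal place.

Over one 61-h interval, 61/46 ≈ 1.3261 half-lives elapse, leaving f ≈ 0.3988 of each dose.
Single-dose peak C₀ = D/Vd = 1145/222 ≈ 5.158 mg/L.
Steady-state trough Cmin,ss = C₀·f/(1−f) ≈ 5.158 × 0.3988/0.6012 ≈ 3.422 mg/L.
Trough 3.4 mg/L vs MEC 4 mg/L: subtherapeutic.

3.4 mg/L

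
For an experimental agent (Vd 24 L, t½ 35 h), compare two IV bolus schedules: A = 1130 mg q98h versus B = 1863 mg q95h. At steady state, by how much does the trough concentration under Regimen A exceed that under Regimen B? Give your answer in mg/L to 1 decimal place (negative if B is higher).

-6.1 mg/L

Regimen A: f = (1/2)^(98/35) ≈ 0.1436; Cmin,ss = (1130/24)·f/(1−f) ≈ 7.895 mg/L.
Regimen B: f = (1/2)^(95/35) ≈ 0.1524; Cmin,ss = (1863/24)·f/(1−f) ≈ 13.957 mg/L.
Difference ≈ 7.895 − 13.957 ≈ -6.062 mg/L.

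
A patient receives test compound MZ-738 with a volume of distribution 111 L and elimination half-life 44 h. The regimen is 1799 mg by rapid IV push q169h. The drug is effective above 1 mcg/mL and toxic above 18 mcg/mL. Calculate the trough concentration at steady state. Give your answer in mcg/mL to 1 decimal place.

1.2 mcg/mL

τ/t½ = 169/44 ≈ 3.8409, so fraction remaining f = (1/2)^(169/44) ≈ 0.0698.
Accumulation ratio R = 1/(1 − f) ≈ 1/0.9302 ≈ 1.0750.
Single-dose peak C₀ = D/Vd = 1799/111 ≈ 16.207 mcg/mL.
Cmax,ss = C₀/(1 − f) ≈ 16.207/0.9302 ≈ 17.423 mcg/mL.
One interval later, Cmin,ss = Cmax,ss·e^(−kτ) ≈ 17.423 × 0.0698 ≈ 1.216 mcg/mL.
Trough 1.2 mcg/mL vs MEC 1 mcg/mL: adequate.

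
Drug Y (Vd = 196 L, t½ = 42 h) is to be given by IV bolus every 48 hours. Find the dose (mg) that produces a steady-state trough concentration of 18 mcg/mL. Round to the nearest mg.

4262 mg

τ/t½ = 48/42 ≈ 1.1429, so f = (1/2)^(48/42) ≈ 0.452862.
Cmin,ss = (D/Vd)·f/(1−f), so D = Cmin,ss·Vd·(1−f)/f.
D = 18 × 196 × (1−f)/f ≈ 18 × 196 × 1.20818 ≈ 4262.46 mg.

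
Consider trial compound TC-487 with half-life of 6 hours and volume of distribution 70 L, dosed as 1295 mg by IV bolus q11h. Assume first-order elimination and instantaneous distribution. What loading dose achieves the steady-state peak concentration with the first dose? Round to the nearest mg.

1800 mg

f = (1/2)^(11/6) ≈ 0.280616; accumulation ratio R = 1/(1−f) ≈ 1.39008.
Loading dose to hit Cmax,ss on first dose: D_load = D_maint·R ≈ 1295 × 1.39008 ≈ 1800.15 mg.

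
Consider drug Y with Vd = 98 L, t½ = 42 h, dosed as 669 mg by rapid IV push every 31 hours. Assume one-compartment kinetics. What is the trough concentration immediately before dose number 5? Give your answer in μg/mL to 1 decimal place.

f = (1/2)^(τ/t½) = (1/2)^(31/42) ≈ 0.5995.
C₀ = D/Vd = 669/98 ≈ 6.827 μg/mL.
Before the 5th dose, 4 doses have been given. Superposition: Cmin = C₀·(f + f² + … + f^4).
≈ 6.827 × (0.5995 + 0.3594 + 0.2155 + 0.1292) ≈ 6.827 × 1.3036 ≈ 8.900 μg/mL.

8.9 μg/mL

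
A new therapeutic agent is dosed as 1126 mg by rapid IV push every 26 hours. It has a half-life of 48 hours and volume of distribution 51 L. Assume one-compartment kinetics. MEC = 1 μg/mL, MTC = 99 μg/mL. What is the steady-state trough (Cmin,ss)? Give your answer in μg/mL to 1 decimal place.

48.5 μg/mL

Over one 26-h interval, 26/48 ≈ 0.54167 half-lives elapse, leaving f ≈ 0.6870 of each dose.
Accumulation ratio R = 1/(1 − f) ≈ 1/0.3130 ≈ 3.1949.
Single-dose peak C₀ = D/Vd = 1126/51 ≈ 22.078 μg/mL.
Cmax,ss = C₀/(1 − f) ≈ 22.078/0.3130 ≈ 70.537 μg/mL.
Steady-state trough Cmin,ss = Cmax,ss·f ≈ 70.537 × 0.6870 ≈ 48.459 μg/mL.
Trough 48.5 μg/mL vs MEC 1 μg/mL: adequate.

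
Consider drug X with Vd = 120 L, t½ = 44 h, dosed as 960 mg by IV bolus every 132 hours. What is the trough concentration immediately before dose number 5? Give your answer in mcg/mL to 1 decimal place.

f = (1/2)^(τ/t½) = (1/2)^(132/44) ≈ 0.1250.
C₀ = D/Vd = 960/120 ≈ 8.000 mcg/mL.
Before the 5th dose, 4 doses have been given. Superposition: Cmin = C₀·(f + f² + … + f^4).
≈ 8.000 × (0.1250 + 0.0156 + 0.0020 + 0.0002) ≈ 8.000 × 0.1428 ≈ 1.142 mcg/mL.

1.1 mcg/mL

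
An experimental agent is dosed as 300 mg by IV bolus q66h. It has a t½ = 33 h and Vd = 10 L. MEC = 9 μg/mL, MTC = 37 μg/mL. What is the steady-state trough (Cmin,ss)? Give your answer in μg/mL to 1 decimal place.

τ = 66 h = 2 half-lives, so f = (1/2)^2 = 0.25.
At steady state, R = 1/(1 − 0.25) = 4/3.
Single-dose peak C₀ = D/Vd = 300/10 = 30 μg/mL.
Steady-state peak Cmax,ss = C₀·R = 30 × 4/3 ≈ 40.000 μg/mL.
Steady-state trough Cmin,ss = Cmax,ss·f ≈ 40.000 × 0.25 ≈ 10.000 μg/mL.
Trough 10.0 μg/mL vs MEC 9 μg/mL: adequate.

10.0 μg/mL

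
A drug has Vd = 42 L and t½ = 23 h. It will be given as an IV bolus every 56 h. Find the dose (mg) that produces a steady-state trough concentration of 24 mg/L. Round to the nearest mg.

4442 mg

τ/t½ = 56/23 ≈ 2.4348, so f = (1/2)^(56/23) ≈ 0.184951.
Cmin,ss = (D/Vd)·f/(1−f), so D = Cmin,ss·Vd·(1−f)/f.
D = 24 × 42 × (1−f)/f ≈ 24 × 42 × 4.40684 ≈ 4442.09 mg.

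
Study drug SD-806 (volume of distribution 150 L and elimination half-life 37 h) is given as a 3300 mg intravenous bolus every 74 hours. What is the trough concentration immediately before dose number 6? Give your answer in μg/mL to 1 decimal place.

f = (1/2)^(τ/t½) = (1/2)^(74/37) ≈ 0.2500.
C₀ = D/Vd = 3300/150 ≈ 22.000 μg/mL.
Before the 6th dose, 5 doses have been given. Superposition: Cmin = C₀·(f + f² + … + f^5).
≈ 22.000 × (0.2500 + 0.0625 + 0.0156 + 0.0039 + 0.0010) ≈ 22.000 × 0.3330 ≈ 7.326 μg/mL.

7.3 μg/mL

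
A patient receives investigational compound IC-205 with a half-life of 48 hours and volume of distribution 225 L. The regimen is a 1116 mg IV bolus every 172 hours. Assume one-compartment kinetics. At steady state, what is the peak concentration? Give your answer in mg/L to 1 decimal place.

5.4 mg/L

k = ln2/t½ = ln2/48 ≈ 0.014441 h⁻¹; fraction remaining f = e^(−kτ) = e^(−0.014441×172) ≈ 0.0834.
Accumulation ratio R = 1/(1 − f) ≈ 1/0.9166 ≈ 1.0910.
Single-dose peak C₀ = D/Vd = 1116/225 ≈ 4.960 mg/L.
Cmax,ss = C₀/(1 − f) ≈ 4.960/0.9166 ≈ 5.411 mg/L.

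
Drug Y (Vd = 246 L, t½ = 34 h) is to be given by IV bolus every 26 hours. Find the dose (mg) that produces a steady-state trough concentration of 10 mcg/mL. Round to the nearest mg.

τ/t½ = 26/34 ≈ 0.76471, so f = (1/2)^(26/34) ≈ 0.588573.
Cmin,ss = (D/Vd)·f/(1−f), so D = Cmin,ss·Vd·(1−f)/f.
D = 10 × 246 × (1−f)/f ≈ 10 × 246 × 0.69902 ≈ 1719.59 mg.

1720 mg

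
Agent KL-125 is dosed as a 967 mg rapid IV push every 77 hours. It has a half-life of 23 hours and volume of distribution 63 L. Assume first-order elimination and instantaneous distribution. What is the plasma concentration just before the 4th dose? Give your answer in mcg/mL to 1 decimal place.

f = (1/2)^(τ/t½) = (1/2)^(77/23) ≈ 0.0982.
C₀ = D/Vd = 967/63 ≈ 15.349 mcg/mL.
Before the 4th dose, 3 doses have been given. Superposition: Cmin = C₀·(f + f² + … + f^3).
≈ 15.349 × (0.0982 + 0.0096 + 0.0009) ≈ 15.349 × 0.1087 ≈ 1.668 mcg/mL.

1.7 mcg/mL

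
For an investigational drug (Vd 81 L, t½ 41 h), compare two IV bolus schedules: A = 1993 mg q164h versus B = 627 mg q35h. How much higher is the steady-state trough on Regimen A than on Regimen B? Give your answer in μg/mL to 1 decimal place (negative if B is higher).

Regimen A: f = (1/2)^(164/41) ≈ 0.0625; Cmin,ss = (1993/81)·f/(1−f) ≈ 1.640 μg/mL.
Regimen B: f = (1/2)^(35/41) ≈ 0.5534; Cmin,ss = (627/81)·f/(1−f) ≈ 9.592 μg/mL.
Difference ≈ 1.640 − 9.592 ≈ -7.952 μg/mL.

-8.0 μg/mL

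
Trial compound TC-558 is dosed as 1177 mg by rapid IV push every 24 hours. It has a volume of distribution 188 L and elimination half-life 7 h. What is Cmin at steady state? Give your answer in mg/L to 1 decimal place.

Over one 24-h interval, 24/7 ≈ 3.4286 half-lives elapse, leaving f ≈ 0.0929 of each dose.
At steady state, accumulation factor R = 1/(1 − e^(−kτ)) ≈ 1.1024.
Each bolus raises the concentration by D/Vd = 1177/188 ≈ 6.261 mg/L.
Steady-state peak Cmax,ss = C₀·R ≈ 6.261 × 1.1024 ≈ 6.902 mg/L.
Steady-state trough Cmin,ss = Cmax,ss·f ≈ 6.902 × 0.0929 ≈ 0.641 mg/L.

0.6 mg/L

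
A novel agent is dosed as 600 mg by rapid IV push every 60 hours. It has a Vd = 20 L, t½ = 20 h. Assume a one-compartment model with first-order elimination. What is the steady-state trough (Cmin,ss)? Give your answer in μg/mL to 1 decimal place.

4.3 μg/mL

τ = 60 h = 3 half-lives, so f = (1/2)^3 = 0.125.
At steady state, R = 1/(1 − 0.125) = 8/7.
Single-dose peak C₀ = D/Vd = 600/20 = 30 μg/mL.
Steady-state peak Cmax,ss = C₀·R = 30 × 8/7 ≈ 34.286 μg/mL.
Steady-state trough Cmin,ss = Cmax,ss·f ≈ 34.286 × 0.125 ≈ 4.286 μg/mL.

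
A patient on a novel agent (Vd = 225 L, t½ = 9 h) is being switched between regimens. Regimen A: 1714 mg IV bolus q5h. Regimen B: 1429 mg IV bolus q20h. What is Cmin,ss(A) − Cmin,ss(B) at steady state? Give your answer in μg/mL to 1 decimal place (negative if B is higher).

Regimen A: f = (1/2)^(5/9) ≈ 0.6804; Cmin,ss = (1714/225)·f/(1−f) ≈ 16.218 μg/mL.
Regimen B: f = (1/2)^(20/9) ≈ 0.2143; Cmin,ss = (1429/225)·f/(1−f) ≈ 1.732 μg/mL.
Difference ≈ 16.218 − 1.732 ≈ 14.486 μg/mL.

14.5 μg/mL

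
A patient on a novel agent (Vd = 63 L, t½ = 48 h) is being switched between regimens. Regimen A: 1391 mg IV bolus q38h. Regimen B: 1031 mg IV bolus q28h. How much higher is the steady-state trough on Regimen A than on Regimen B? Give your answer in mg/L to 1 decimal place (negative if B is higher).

Regimen A: f = (1/2)^(38/48) ≈ 0.5777; Cmin,ss = (1391/63)·f/(1−f) ≈ 30.204 mg/L.
Regimen B: f = (1/2)^(28/48) ≈ 0.6674; Cmin,ss = (1031/63)·f/(1−f) ≈ 32.838 mg/L.
Difference ≈ 30.204 − 32.838 ≈ -2.634 mg/L.

-2.6 mg/L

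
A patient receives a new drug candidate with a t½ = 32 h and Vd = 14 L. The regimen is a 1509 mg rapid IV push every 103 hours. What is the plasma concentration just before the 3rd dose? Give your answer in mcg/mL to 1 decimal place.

12.8 mcg/mL

f = (1/2)^(τ/t½) = (1/2)^(103/32) ≈ 0.1074.
C₀ = D/Vd = 1509/14 ≈ 107.786 mcg/mL.
Before the 3rd dose, 2 doses have been given. Superposition: Cmin = C₀·(f + f²).
≈ 107.786 × (0.1074 + 0.0115) ≈ 107.786 × 0.1189 ≈ 12.816 mcg/mL.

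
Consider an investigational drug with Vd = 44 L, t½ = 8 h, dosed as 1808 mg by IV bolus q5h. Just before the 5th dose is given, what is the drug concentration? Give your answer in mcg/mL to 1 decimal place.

f = (1/2)^(τ/t½) = (1/2)^(5/8) ≈ 0.6484.
C₀ = D/Vd = 1808/44 ≈ 41.091 mcg/mL.
Before the 5th dose, 4 doses have been given. Superposition: Cmin = C₀·(f + f² + … + f^4).
≈ 41.091 × (0.6484 + 0.4204 + 0.2726 + 0.1768) ≈ 41.091 × 1.5182 ≈ 62.384 mcg/mL.

62.4 mcg/mL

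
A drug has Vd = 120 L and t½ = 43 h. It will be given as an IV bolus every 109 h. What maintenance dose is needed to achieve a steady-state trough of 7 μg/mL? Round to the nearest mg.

4028 mg

τ/t½ = 109/43 ≈ 2.5349, so f = (1/2)^(109/43) ≈ 0.172554.
Cmin,ss = (D/Vd)·f/(1−f), so D = Cmin,ss·Vd·(1−f)/f.
D = 7 × 120 × (1−f)/f ≈ 7 × 120 × 4.79529 ≈ 4028.04 mg.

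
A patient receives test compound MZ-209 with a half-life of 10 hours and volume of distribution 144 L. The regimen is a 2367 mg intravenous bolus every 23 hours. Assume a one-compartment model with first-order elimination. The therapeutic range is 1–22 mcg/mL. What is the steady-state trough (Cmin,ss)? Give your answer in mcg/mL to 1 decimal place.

4.2 mcg/mL

k = ln2/t½ = ln2/10 ≈ 0.069315 h⁻¹; fraction remaining f = e^(−kτ) = e^(−0.069315×23) ≈ 0.2031.
Each bolus raises the concentration by D/Vd = 2367/144 ≈ 16.438 mcg/mL.
Steady-state trough Cmin,ss = C₀·f/(1−f) ≈ 16.438 × 0.2031/0.7969 ≈ 4.189 mcg/mL.
Trough 4.2 mcg/mL vs MEC 1 mcg/mL: adequate.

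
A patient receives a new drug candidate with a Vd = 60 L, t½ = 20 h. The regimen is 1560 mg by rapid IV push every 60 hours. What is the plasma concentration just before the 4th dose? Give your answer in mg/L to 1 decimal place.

f = (1/2)^(τ/t½) = (1/2)^(60/20) ≈ 0.1250.
C₀ = D/Vd = 1560/60 ≈ 26.000 mg/L.
Before the 4th dose, 3 doses have been given. Superposition: Cmin = C₀·(f + f² + … + f^3).
≈ 26.000 × (0.1250 + 0.0156 + 0.0020) ≈ 26.000 × 0.1426 ≈ 3.708 mg/L.

3.7 mg/L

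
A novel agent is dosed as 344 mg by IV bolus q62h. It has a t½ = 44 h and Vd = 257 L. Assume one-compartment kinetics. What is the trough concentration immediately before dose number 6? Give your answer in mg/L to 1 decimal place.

f = (1/2)^(τ/t½) = (1/2)^(62/44) ≈ 0.3765.
C₀ = D/Vd = 344/257 ≈ 1.339 mg/L.
Before the 6th dose, 5 doses have been given. Superposition: Cmin = C₀·(f + f² + … + f^5).
≈ 1.339 × (0.3765 + 0.1418 + 0.0534 + 0.0201 + 0.0076) ≈ 1.339 × 0.5994 ≈ 0.803 mg/L.

0.8 mg/L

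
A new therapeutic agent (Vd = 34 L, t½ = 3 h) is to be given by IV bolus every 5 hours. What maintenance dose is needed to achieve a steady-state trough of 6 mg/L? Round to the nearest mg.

444 mg

τ/t½ = 5/3 ≈ 1.6667, so f = (1/2)^(5/3) ≈ 0.314980.
Cmin,ss = (D/Vd)·f/(1−f), so D = Cmin,ss·Vd·(1−f)/f.
D = 6 × 34 × (1−f)/f ≈ 6 × 34 × 2.17480 ≈ 443.66 mg.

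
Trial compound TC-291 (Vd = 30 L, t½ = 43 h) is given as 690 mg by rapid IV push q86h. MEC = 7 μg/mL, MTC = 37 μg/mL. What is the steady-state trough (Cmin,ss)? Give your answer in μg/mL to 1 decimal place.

The dosing interval is 2 half-lives, so f = 2^(−2) = 0.25.
At steady state, R = 1/(1 − 0.25) = 4/3.
Single-dose peak C₀ = D/Vd = 690/30 = 23 μg/mL.
Steady-state peak Cmax,ss = C₀·R = 23 × 4/3 ≈ 30.667 μg/mL.
Steady-state trough Cmin,ss = Cmax,ss·f ≈ 30.667 × 0.25 ≈ 7.667 μg/mL.
Trough 7.7 μg/mL vs MEC 7 μg/mL: adequate.

7.7 μg/mL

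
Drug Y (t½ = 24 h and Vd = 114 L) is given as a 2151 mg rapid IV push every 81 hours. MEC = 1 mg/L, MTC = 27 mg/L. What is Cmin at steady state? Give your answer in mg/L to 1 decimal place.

τ/t½ = 81/24 ≈ 3.375, so fraction remaining f = (1/2)^(81/24) ≈ 0.0964.
Accumulation ratio R = 1/(1 − f) ≈ 1/0.9036 ≈ 1.1067.
Each bolus raises the concentration by D/Vd = 2151/114 ≈ 18.868 mg/L.
Steady-state peak Cmax,ss = C₀·R ≈ 18.868 × 1.1067 ≈ 20.881 mg/L.
One interval later, Cmin,ss = Cmax,ss·e^(−kτ) ≈ 20.881 × 0.0964 ≈ 2.013 mg/L.
Trough 2.0 mg/L vs MEC 1 mg/L: adequate.

2.0 mg/L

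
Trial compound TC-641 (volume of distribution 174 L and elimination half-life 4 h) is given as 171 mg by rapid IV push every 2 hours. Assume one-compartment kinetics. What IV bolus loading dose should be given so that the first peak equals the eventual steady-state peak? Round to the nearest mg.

584 mg

f = (1/2)^(2/4) ≈ 0.707107; accumulation ratio R = 1/(1−f) ≈ 3.41422.
Loading dose to hit Cmax,ss on first dose: D_load = D_maint·R ≈ 171 × 3.41422 ≈ 583.83 mg.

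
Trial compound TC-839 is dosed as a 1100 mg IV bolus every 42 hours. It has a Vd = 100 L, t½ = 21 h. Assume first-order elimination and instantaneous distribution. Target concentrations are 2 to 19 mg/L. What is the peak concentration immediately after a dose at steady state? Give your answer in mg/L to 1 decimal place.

14.7 mg/L

The dosing interval is 2 half-lives, so f = 2^(−2) = 0.25.
At steady state, R = 1/(1 − 0.25) = 4/3.
Single-dose peak C₀ = D/Vd = 1100/100 = 11 mg/L.
Steady-state peak Cmax,ss = C₀·R = 11 × 4/3 ≈ 14.667 mg/L.
Peak 14.7 mg/L vs MTC 19 mg/L: below toxic threshold.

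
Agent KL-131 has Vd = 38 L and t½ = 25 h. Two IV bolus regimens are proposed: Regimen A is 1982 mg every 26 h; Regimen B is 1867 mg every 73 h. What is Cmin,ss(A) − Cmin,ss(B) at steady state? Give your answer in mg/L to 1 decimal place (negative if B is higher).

41.9 mg/L

Regimen A: f = (1/2)^(26/25) ≈ 0.4863; Cmin,ss = (1982/38)·f/(1−f) ≈ 49.376 mg/L.
Regimen B: f = (1/2)^(73/25) ≈ 0.1321; Cmin,ss = (1867/38)·f/(1−f) ≈ 7.478 mg/L.
Difference ≈ 49.376 − 7.478 ≈ 41.898 mg/L.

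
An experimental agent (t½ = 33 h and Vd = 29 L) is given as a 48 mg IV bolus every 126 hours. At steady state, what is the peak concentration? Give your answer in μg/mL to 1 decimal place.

Over one 126-h interval, 126/33 ≈ 3.8182 half-lives elapse, leaving f ≈ 0.0709 of each dose.
At steady state, accumulation factor R = 1/(1 − e^(−kτ)) ≈ 1.0763.
Single-dose peak C₀ = D/Vd = 48/29 ≈ 1.655 μg/mL.
Steady-state peak Cmax,ss = C₀·R ≈ 1.655 × 1.0763 ≈ 1.781 μg/mL.

1.8 μg/mL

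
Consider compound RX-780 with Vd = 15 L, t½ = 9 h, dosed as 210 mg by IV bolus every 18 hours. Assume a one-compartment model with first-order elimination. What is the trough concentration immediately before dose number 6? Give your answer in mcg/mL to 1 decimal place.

4.7 mcg/mL

f = (1/2)^(τ/t½) = (1/2)^(18/9) ≈ 0.2500.
C₀ = D/Vd = 210/15 ≈ 14.000 mcg/mL.
Before the 6th dose, 5 doses have been given. Superposition: Cmin = C₀·(f + f² + … + f^5).
≈ 14.000 × (0.2500 + 0.0625 + 0.0156 + 0.0039 + 0.0010) ≈ 14.000 × 0.3330 ≈ 4.662 mcg/mL.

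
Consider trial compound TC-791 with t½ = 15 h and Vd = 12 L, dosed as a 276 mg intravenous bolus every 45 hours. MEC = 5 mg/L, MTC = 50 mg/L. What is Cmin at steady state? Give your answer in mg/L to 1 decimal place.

The dosing interval is 3 half-lives, so f = 2^(−3) = 0.125.
Accumulation ratio R = 1/(1 − f) = 1/0.875 = 8/7.
Single-dose peak C₀ = D/Vd = 276/12 = 23 mg/L.
Steady-state peak Cmax,ss = C₀·R = 23 × 8/7 ≈ 26.286 mg/L.
Steady-state trough Cmin,ss = Cmax,ss·f ≈ 26.286 × 0.125 ≈ 3.286 mg/L.
Trough 3.3 mg/L vs MEC 5 mg/L: subtherapeutic.

3.3 mg/L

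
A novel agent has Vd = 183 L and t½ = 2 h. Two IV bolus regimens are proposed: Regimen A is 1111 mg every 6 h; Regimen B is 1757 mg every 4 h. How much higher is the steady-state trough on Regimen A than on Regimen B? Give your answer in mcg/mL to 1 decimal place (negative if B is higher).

Regimen A: f = (1/2)^(6/2) ≈ 0.1250; Cmin,ss = (1111/183)·f/(1−f) ≈ 0.867 mcg/mL.
Regimen B: f = (1/2)^(4/2) ≈ 0.2500; Cmin,ss = (1757/183)·f/(1−f) ≈ 3.200 mcg/mL.
Difference ≈ 0.867 − 3.200 ≈ -2.333 mcg/mL.

-2.3 mcg/mL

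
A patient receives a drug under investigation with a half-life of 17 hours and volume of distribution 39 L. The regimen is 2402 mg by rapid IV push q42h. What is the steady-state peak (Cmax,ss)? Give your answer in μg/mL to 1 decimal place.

k = ln2/t½ = ln2/17 ≈ 0.040773 h⁻¹; fraction remaining f = e^(−kτ) = e^(−0.040773×42) ≈ 0.1804.
At steady state, accumulation factor R = 1/(1 − e^(−kτ)) ≈ 1.2201.
Single-dose peak C₀ = D/Vd = 2402/39 ≈ 61.590 μg/mL.
Steady-state peak Cmax,ss = C₀·R ≈ 61.590 × 1.2201 ≈ 75.146 μg/mL.

75.1 μg/mL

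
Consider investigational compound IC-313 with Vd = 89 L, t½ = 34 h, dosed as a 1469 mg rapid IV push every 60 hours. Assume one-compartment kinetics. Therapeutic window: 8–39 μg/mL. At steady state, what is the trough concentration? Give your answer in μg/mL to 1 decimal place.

6.9 μg/mL

Over one 60-h interval, 60/34 ≈ 1.7647 half-lives elapse, leaving f ≈ 0.2943 of each dose.
Single-dose peak C₀ = D/Vd = 1469/89 ≈ 16.506 μg/mL.
Steady-state trough Cmin,ss = C₀·f/(1−f) ≈ 16.506 × 0.2943/0.7057 ≈ 6.884 μg/mL.
Trough 6.9 μg/mL vs MEC 8 μg/mL: subtherapeutic.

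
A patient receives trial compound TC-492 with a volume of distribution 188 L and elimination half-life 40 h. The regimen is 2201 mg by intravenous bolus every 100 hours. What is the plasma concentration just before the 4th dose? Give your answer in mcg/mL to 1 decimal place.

2.5 mcg/mL

f = (1/2)^(τ/t½) = (1/2)^(100/40) ≈ 0.1768.
C₀ = D/Vd = 2201/188 ≈ 11.707 mcg/mL.
Before the 4th dose, 3 doses have been given. Superposition: Cmin = C₀·(f + f² + … + f^3).
≈ 11.707 × (0.1768 + 0.0313 + 0.0055) ≈ 11.707 × 0.2136 ≈ 2.501 mcg/mL.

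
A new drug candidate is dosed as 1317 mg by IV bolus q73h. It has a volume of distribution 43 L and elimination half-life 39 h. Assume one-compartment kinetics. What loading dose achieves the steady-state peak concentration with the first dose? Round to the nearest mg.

f = (1/2)^(73/39) ≈ 0.273233; accumulation ratio R = 1/(1−f) ≈ 1.37596.
Loading dose to hit Cmax,ss on first dose: D_load = D_maint·R ≈ 1317 × 1.37596 ≈ 1812.14 mg.

1812 mg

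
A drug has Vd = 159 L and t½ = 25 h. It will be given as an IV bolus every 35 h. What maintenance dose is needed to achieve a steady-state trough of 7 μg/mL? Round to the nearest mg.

τ/t½ = 35/25 ≈ 1.4, so f = (1/2)^(35/25) ≈ 0.378929.
Cmin,ss = (D/Vd)·f/(1−f), so D = Cmin,ss·Vd·(1−f)/f.
D = 7 × 159 × (1−f)/f ≈ 7 × 159 × 1.63902 ≈ 1824.23 mg.

1824 mg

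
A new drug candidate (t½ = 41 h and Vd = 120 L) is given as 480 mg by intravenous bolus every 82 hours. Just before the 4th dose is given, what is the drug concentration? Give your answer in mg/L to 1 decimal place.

f = (1/2)^(τ/t½) = (1/2)^(82/41) ≈ 0.2500.
C₀ = D/Vd = 480/120 ≈ 4.000 mg/L.
Before the 4th dose, 3 doses have been given. Superposition: Cmin = C₀·(f + f² + … + f^3).
≈ 4.000 × (0.2500 + 0.0625 + 0.0156) ≈ 4.000 × 0.3281 ≈ 1.312 mg/L.

1.3 mg/L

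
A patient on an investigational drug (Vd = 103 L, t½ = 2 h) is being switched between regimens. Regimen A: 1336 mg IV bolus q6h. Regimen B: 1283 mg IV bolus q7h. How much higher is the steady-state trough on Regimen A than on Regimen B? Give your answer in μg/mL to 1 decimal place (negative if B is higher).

0.6 μg/mL

Regimen A: f = (1/2)^(6/2) ≈ 0.1250; Cmin,ss = (1336/103)·f/(1−f) ≈ 1.853 μg/mL.
Regimen B: f = (1/2)^(7/2) ≈ 0.0884; Cmin,ss = (1283/103)·f/(1−f) ≈ 1.208 μg/mL.
Difference ≈ 1.853 − 1.208 ≈ 0.645 μg/mL.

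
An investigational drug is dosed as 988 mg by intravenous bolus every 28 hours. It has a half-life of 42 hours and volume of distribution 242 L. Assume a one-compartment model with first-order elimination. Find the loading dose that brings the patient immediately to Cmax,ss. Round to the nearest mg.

2670 mg

f = (1/2)^(28/42) ≈ 0.629961; accumulation ratio R = 1/(1−f) ≈ 2.70242.
Loading dose to hit Cmax,ss on first dose: D_load = D_maint·R ≈ 988 × 2.70242 ≈ 2669.99 mg.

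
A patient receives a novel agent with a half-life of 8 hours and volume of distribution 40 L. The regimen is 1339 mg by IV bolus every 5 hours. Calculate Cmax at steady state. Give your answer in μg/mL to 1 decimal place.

95.2 μg/mL

τ/t½ = 5/8 ≈ 0.625, so fraction remaining f = (1/2)^(5/8) ≈ 0.6484.
At steady state, accumulation factor R = 1/(1 − e^(−kτ)) ≈ 2.8441.
Each bolus raises the concentration by D/Vd = 1339/40 ≈ 33.475 μg/mL.
Cmax,ss = C₀/(1 − f) ≈ 33.475/0.3516 ≈ 95.208 μg/mL.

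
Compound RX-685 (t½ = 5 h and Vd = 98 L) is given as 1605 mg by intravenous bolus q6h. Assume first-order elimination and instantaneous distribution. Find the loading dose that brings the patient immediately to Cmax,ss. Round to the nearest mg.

2842 mg

f = (1/2)^(6/5) ≈ 0.435275; accumulation ratio R = 1/(1−f) ≈ 1.77077.
Loading dose to hit Cmax,ss on first dose: D_load = D_maint·R ≈ 1605 × 1.77077 ≈ 2842.09 mg.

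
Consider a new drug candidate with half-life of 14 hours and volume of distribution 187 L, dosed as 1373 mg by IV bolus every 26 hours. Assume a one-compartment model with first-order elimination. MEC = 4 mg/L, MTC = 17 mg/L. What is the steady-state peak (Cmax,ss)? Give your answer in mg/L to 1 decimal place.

τ/t½ = 26/14 ≈ 1.8571, so fraction remaining f = (1/2)^(26/14) ≈ 0.2760.
Accumulation ratio R = 1/(1 − f) ≈ 1/0.7240 ≈ 1.3812.
Single-dose peak C₀ = D/Vd = 1373/187 ≈ 7.342 mg/L.
Steady-state peak Cmax,ss = C₀·R ≈ 7.342 × 1.3812 ≈ 10.141 mg/L.
Peak 10.1 mg/L vs MTC 17 mg/L: below toxic threshold.

10.1 mg/L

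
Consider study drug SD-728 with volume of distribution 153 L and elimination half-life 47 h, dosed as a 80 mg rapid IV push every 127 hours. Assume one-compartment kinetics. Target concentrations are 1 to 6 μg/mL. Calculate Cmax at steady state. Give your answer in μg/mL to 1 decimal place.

0.6 μg/mL

τ/t½ = 127/47 ≈ 2.7021, so fraction remaining f = (1/2)^(127/47) ≈ 0.1537.
Accumulation ratio R = 1/(1 − f) ≈ 1/0.8463 ≈ 1.1816.
Single-dose peak C₀ = D/Vd = 80/153 ≈ 0.523 μg/mL.
Steady-state peak Cmax,ss = C₀·R ≈ 0.523 × 1.1816 ≈ 0.618 μg/mL.
Peak 0.6 μg/mL vs MTC 6 μg/mL: below toxic threshold.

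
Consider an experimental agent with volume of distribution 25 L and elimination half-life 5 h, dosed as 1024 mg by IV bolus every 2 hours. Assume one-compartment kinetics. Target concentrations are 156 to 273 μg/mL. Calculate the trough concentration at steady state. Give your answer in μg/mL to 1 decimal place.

128.2 μg/mL

τ/t½ = 2/5 ≈ 0.4, so fraction remaining f = (1/2)^(2/5) ≈ 0.7579.
Accumulation ratio R = 1/(1 − f) ≈ 1/0.2421 ≈ 4.1305.
Each bolus raises the concentration by D/Vd = 1024/25 ≈ 40.960 μg/mL.
Cmax,ss = C₀/(1 − f) ≈ 40.960/0.2421 ≈ 169.186 μg/mL.
Steady-state trough Cmin,ss = Cmax,ss·f ≈ 169.186 × 0.7579 ≈ 128.226 μg/mL.
Trough 128.2 μg/mL vs MEC 156 μg/mL: subtherapeutic.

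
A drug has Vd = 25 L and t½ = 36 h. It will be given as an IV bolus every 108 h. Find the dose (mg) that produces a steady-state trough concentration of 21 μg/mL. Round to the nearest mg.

τ/t½ = 108/36 ≈ 3, so f = (1/2)^(108/36) ≈ 0.125000.
Cmin,ss = (D/Vd)·f/(1−f), so D = Cmin,ss·Vd·(1−f)/f.
D = 21 × 25 × (1−f)/f ≈ 21 × 25 × 7.00000 ≈ 3675.00 mg.

3675 mg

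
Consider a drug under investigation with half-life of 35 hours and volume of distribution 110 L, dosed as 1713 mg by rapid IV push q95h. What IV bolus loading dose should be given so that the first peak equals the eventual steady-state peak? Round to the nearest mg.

f = (1/2)^(95/35) ≈ 0.152377; accumulation ratio R = 1/(1−f) ≈ 1.17977.
Loading dose to hit Cmax,ss on first dose: D_load = D_maint·R ≈ 1713 × 1.17977 ≈ 2020.95 mg.

2021 mg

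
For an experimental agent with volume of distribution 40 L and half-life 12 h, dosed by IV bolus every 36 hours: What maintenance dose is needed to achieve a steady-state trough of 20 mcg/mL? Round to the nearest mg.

5600 mg

τ/t½ = 36/12 ≈ 3, so f = (1/2)^(36/12) ≈ 0.125000.
Cmin,ss = (D/Vd)·f/(1−f), so D = Cmin,ss·Vd·(1−f)/f.
D = 20 × 40 × (1−f)/f ≈ 20 × 40 × 7.00000 ≈ 5600.00 mg.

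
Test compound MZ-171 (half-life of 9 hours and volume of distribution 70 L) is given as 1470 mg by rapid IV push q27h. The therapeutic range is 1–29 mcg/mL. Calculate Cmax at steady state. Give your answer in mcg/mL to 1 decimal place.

24.0 mcg/mL

τ = 27 h = 3 half-lives, so f = (1/2)^3 = 0.125.
At steady state, R = 1/(1 − 0.125) = 8/7.
Single-dose peak C₀ = D/Vd = 1470/70 = 21 mcg/mL.
Steady-state peak Cmax,ss = C₀·R = 21 × 8/7 ≈ 24.000 mcg/mL.
Peak 24.0 mcg/mL vs MTC 29 mcg/mL: below toxic threshold.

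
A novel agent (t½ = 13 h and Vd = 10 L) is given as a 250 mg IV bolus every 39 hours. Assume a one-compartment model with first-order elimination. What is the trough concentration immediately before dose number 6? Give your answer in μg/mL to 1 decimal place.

3.6 μg/mL

f = (1/2)^(τ/t½) = (1/2)^(39/13) ≈ 0.1250.
C₀ = D/Vd = 250/10 ≈ 25.000 μg/mL.
Before the 6th dose, 5 doses have been given. Superposition: Cmin = C₀·(f + f² + … + f^5).
≈ 25.000 × (0.1250 + 0.0156 + 0.0020 + 0.0002 + 0.0000) ≈ 25.000 × 0.1428 ≈ 3.570 μg/mL.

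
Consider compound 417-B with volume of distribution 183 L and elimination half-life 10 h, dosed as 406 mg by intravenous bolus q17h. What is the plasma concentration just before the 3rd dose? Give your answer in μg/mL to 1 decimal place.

f = (1/2)^(τ/t½) = (1/2)^(17/10) ≈ 0.3078.
C₀ = D/Vd = 406/183 ≈ 2.219 μg/mL.
Before the 3rd dose, 2 doses have been given. Superposition: Cmin = C₀·(f + f²).
≈ 2.219 × (0.3078 + 0.0947) ≈ 2.219 × 0.4025 ≈ 0.893 μg/mL.

0.9 μg/mL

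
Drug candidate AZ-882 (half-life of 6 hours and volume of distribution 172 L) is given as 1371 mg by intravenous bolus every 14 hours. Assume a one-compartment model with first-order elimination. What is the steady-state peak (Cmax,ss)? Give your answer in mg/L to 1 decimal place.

Over one 14-h interval, 14/6 ≈ 2.3333 half-lives elapse, leaving f ≈ 0.1984 of each dose.
Accumulation ratio R = 1/(1 − f) ≈ 1/0.8016 ≈ 1.2475.
Each bolus raises the concentration by D/Vd = 1371/172 ≈ 7.971 mg/L.
Cmax,ss = C₀/(1 − f) ≈ 7.971/0.8016 ≈ 9.944 mg/L.

9.9 mg/L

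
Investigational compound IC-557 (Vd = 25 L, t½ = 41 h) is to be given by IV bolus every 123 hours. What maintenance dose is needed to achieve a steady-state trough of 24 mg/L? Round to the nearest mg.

4200 mg

τ/t½ = 123/41 ≈ 3, so f = (1/2)^(123/41) ≈ 0.125000.
Cmin,ss = (D/Vd)·f/(1−f), so D = Cmin,ss·Vd·(1−f)/f.
D = 24 × 25 × (1−f)/f ≈ 24 × 25 × 7.00000 ≈ 4200.00 mg.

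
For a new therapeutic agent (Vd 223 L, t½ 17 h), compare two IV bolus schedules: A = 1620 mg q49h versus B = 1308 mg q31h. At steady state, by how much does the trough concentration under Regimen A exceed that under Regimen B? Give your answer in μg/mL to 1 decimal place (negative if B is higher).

-1.2 μg/mL

Regimen A: f = (1/2)^(49/17) ≈ 0.1356; Cmin,ss = (1620/223)·f/(1−f) ≈ 1.140 μg/mL.
Regimen B: f = (1/2)^(31/17) ≈ 0.2825; Cmin,ss = (1308/223)·f/(1−f) ≈ 2.309 μg/mL.
Difference ≈ 1.140 − 2.309 ≈ -1.169 μg/mL.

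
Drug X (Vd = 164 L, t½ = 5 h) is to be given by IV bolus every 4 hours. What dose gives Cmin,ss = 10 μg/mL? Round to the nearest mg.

τ/t½ = 4/5 ≈ 0.8, so f = (1/2)^(4/5) ≈ 0.574349.
Cmin,ss = (D/Vd)·f/(1−f), so D = Cmin,ss·Vd·(1−f)/f.
D = 10 × 164 × (1−f)/f ≈ 10 × 164 × 0.74110 ≈ 1215.40 mg.

1215 mg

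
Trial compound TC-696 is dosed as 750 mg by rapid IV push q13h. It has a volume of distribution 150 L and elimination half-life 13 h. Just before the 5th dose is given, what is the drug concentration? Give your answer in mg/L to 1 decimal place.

4.7 mg/L

f = (1/2)^(τ/t½) = (1/2)^(13/13) ≈ 0.5000.
C₀ = D/Vd = 750/150 ≈ 5.000 mg/L.
Before the 5th dose, 4 doses have been given. Superposition: Cmin = C₀·(f + f² + … + f^4).
≈ 5.000 × (0.5000 + 0.2500 + 0.1250 + 0.0625) ≈ 5.000 × 0.9375 ≈ 4.688 mg/L.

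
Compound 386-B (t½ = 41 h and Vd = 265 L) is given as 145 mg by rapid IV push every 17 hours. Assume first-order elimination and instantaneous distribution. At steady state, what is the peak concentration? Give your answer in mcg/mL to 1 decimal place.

Over one 17-h interval, 17/41 ≈ 0.41463 half-lives elapse, leaving f ≈ 0.7502 of each dose.
At steady state, accumulation factor R = 1/(1 − e^(−kτ)) ≈ 4.0032.
Each bolus raises the concentration by D/Vd = 145/265 ≈ 0.547 mcg/mL.
Steady-state peak Cmax,ss = C₀·R ≈ 0.547 × 4.0032 ≈ 2.190 mcg/mL.

2.2 mcg/mL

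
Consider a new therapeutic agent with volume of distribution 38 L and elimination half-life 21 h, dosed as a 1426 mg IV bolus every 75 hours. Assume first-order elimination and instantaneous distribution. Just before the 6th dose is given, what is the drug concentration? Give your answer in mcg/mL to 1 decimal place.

3.4 mcg/mL

f = (1/2)^(τ/t½) = (1/2)^(75/21) ≈ 0.0841.
C₀ = D/Vd = 1426/38 ≈ 37.526 mcg/mL.
Before the 6th dose, 5 doses have been given. Superposition: Cmin = C₀·(f + f² + … + f^5).
≈ 37.526 × (0.0841 + 0.0071 + 0.0006 + 0.0001 + 0.0000) ≈ 37.526 × 0.0919 ≈ 3.449 mcg/mL.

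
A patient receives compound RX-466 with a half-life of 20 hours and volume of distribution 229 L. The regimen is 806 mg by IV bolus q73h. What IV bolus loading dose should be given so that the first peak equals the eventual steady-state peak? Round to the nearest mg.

876 mg

f = (1/2)^(73/20) ≈ 0.079660; accumulation ratio R = 1/(1−f) ≈ 1.08655.
Loading dose to hit Cmax,ss on first dose: D_load = D_maint·R ≈ 806 × 1.08655 ≈ 875.76 mg.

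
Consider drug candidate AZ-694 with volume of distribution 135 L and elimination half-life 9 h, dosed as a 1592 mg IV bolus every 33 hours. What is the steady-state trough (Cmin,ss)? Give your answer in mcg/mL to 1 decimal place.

1.0 mcg/mL

τ/t½ = 33/9 ≈ 3.6667, so fraction remaining f = (1/2)^(33/9) ≈ 0.0787.
Each bolus raises the concentration by D/Vd = 1592/135 ≈ 11.793 mcg/mL.
Steady-state trough Cmin,ss = C₀·f/(1−f) ≈ 11.793 × 0.0787/0.9213 ≈ 1.007 mcg/mL.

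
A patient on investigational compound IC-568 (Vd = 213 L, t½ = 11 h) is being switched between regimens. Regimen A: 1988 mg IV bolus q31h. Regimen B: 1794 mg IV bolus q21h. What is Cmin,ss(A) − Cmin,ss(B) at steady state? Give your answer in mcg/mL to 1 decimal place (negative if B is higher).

-1.5 mcg/mL

Regimen A: f = (1/2)^(31/11) ≈ 0.1418; Cmin,ss = (1988/213)·f/(1−f) ≈ 1.542 mcg/mL.
Regimen B: f = (1/2)^(21/11) ≈ 0.2663; Cmin,ss = (1794/213)·f/(1−f) ≈ 3.057 mcg/mL.
Difference ≈ 1.542 − 3.057 ≈ -1.515 mcg/mL.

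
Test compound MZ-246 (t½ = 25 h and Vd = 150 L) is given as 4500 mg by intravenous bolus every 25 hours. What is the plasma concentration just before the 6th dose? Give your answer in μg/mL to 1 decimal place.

29.1 μg/mL

f = (1/2)^(τ/t½) = (1/2)^(25/25) ≈ 0.5000.
C₀ = D/Vd = 4500/150 ≈ 30.000 μg/mL.
Before the 6th dose, 5 doses have been given. Superposition: Cmin = C₀·(f + f² + … + f^5).
≈ 30.000 × (0.5000 + 0.2500 + 0.1250 + 0.0625 + 0.0313) ≈ 30.000 × 0.9688 ≈ 29.064 μg/mL.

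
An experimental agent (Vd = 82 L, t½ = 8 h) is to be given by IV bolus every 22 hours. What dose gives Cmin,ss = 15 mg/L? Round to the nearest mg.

7044 mg

τ/t½ = 22/8 ≈ 2.75, so f = (1/2)^(22/8) ≈ 0.148651.
Cmin,ss = (D/Vd)·f/(1−f), so D = Cmin,ss·Vd·(1−f)/f.
D = 15 × 82 × (1−f)/f ≈ 15 × 82 × 5.72717 ≈ 7044.42 mg.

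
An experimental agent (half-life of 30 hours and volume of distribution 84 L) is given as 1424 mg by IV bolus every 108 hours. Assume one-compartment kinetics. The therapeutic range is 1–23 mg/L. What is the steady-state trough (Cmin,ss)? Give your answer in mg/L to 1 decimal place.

k = ln2/t½ = ln2/30 ≈ 0.023105 h⁻¹; fraction remaining f = e^(−kτ) = e^(−0.023105×108) ≈ 0.0825.
Accumulation ratio R = 1/(1 − f) ≈ 1/0.9175 ≈ 1.0899.
Each bolus raises the concentration by D/Vd = 1424/84 ≈ 16.952 mg/L.
Cmax,ss = C₀/(1 − f) ≈ 16.952/0.9175 ≈ 18.476 mg/L.
Steady-state trough Cmin,ss = Cmax,ss·f ≈ 18.476 × 0.0825 ≈ 1.524 mg/L.
Trough 1.5 mg/L vs MEC 1 mg/L: adequate.

1.5 mg/L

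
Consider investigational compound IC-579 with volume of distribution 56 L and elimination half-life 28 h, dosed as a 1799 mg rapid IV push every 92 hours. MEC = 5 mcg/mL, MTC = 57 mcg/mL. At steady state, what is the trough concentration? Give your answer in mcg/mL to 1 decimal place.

3.7 mcg/mL

τ/t½ = 92/28 ≈ 3.2857, so fraction remaining f = (1/2)^(92/28) ≈ 0.1025.
At steady state, accumulation factor R = 1/(1 − e^(−kτ)) ≈ 1.1142.
Single-dose peak C₀ = D/Vd = 1799/56 ≈ 32.125 mcg/mL.
Cmax,ss = C₀/(1 − f) ≈ 32.125/0.8975 ≈ 35.794 mcg/mL.
Steady-state trough Cmin,ss = Cmax,ss·f ≈ 35.794 × 0.1025 ≈ 3.669 mcg/mL.
Trough 3.7 mcg/mL vs MEC 5 mcg/mL: subtherapeutic.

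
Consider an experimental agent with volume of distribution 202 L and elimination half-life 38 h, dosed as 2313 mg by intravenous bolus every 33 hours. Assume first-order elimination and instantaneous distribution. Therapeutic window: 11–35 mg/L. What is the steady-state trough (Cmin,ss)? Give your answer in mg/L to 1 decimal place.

13.9 mg/L

τ/t½ = 33/38 ≈ 0.86842, so fraction remaining f = (1/2)^(33/38) ≈ 0.5477.
Each bolus raises the concentration by D/Vd = 2313/202 ≈ 11.450 mg/L.
Steady-state trough Cmin,ss = C₀·f/(1−f) ≈ 11.450 × 0.5477/0.4523 ≈ 13.865 mg/L.
Trough 13.9 mg/L vs MEC 11 mg/L: adequate.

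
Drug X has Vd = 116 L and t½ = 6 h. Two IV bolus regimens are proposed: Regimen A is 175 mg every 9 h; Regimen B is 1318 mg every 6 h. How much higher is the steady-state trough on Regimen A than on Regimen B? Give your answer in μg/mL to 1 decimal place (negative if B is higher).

Regimen A: f = (1/2)^(9/6) ≈ 0.3536; Cmin,ss = (175/116)·f/(1−f) ≈ 0.825 μg/mL.
Regimen B: f = (1/2)^(6/6) ≈ 0.5000; Cmin,ss = (1318/116)·f/(1−f) ≈ 11.362 μg/mL.
Difference ≈ 0.825 − 11.362 ≈ -10.537 μg/mL.

-10.5 μg/mL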